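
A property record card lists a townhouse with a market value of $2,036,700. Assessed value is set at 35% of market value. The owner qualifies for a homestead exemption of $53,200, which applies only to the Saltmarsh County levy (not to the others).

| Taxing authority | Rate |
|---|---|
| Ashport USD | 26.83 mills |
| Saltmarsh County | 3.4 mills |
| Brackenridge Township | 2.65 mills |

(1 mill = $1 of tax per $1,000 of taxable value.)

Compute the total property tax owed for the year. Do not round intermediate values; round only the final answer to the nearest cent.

$23,257.46

Assessed value = $2,036,700 × 0.35 = $712,845
Ashport USD: $712,845 × 0.02683 = $19,125.63135
Saltmarsh County: ($712,845 − $53,200) × 0.0034 = $659,645 × 0.0034 = $2,242.793
Brackenridge Township: $712,845 × 0.00265 = $1,889.03925
Total = $23,257.4636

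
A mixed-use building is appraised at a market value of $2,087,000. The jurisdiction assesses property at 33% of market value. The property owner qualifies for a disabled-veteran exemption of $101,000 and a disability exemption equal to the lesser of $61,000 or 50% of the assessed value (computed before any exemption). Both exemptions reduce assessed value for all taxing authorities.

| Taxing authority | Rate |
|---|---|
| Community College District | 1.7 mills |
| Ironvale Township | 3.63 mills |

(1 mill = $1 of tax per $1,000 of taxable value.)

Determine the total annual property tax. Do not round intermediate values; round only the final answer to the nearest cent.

$2,807.36

Assessed value = $2,087,000 × 0.33 = $688,710
Disability exemption = min($61,000, 50% × $688,710) = min($61,000, $344,355) = $61,000 (dollar cap binds)
Taxable value = $688,710 − $101,000 − $61,000 = $526,710
Community College District: $526,710 × 0.0017 = $895.407
Ironvale Township: $526,710 × 0.00363 = $1,911.9573
Total = $2,807.3643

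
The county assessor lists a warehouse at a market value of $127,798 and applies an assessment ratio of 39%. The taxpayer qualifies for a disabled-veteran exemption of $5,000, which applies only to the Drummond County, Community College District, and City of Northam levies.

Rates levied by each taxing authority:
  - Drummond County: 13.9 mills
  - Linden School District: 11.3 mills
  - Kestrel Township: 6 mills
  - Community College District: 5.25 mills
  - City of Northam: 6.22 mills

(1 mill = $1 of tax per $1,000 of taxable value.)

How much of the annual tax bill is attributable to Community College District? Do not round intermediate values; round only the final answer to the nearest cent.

Assessed value = $127,798 × 0.39 = $49,841.22
Community College District taxable value = $49,841.22 − $5,000 = $44,841.22
Community College District levy = $44,841.22 × 0.00525 = $235.416405

$235.42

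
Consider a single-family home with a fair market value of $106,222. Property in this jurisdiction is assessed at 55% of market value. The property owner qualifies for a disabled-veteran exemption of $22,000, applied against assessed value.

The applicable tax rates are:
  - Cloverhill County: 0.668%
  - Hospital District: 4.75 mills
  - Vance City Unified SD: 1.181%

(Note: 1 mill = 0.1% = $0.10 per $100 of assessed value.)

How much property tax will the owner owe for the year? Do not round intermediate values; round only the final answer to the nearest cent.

$846.45

Assessed value = $106,222 × 0.55 = $58,422.1
Taxable value = $58,422.1 − $22,000 = $36,422.1
Cloverhill County: $36,422.1 × 0.00668 = $243.299628
Hospital District: $36,422.1 × 0.00475 = $173.004975
Vance City Unified SD: $36,422.1 × 0.01181 = $430.145001
Total = $846.449604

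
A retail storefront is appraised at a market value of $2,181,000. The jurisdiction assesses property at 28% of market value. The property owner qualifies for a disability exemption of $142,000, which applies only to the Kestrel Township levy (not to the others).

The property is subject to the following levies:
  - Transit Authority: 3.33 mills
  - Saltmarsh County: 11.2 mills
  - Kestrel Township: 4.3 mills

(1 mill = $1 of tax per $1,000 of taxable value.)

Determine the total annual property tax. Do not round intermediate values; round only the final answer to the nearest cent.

Assessed value = $2,181,000 × 0.28 = $610,680
Transit Authority: $610,680 × 0.00333 = $2,033.5644
Saltmarsh County: $610,680 × 0.0112 = $6,839.616
Kestrel Township: ($610,680 − $142,000) × 0.0043 = $468,680 × 0.0043 = $2,015.324
Total = $10,888.5044

$10,888.50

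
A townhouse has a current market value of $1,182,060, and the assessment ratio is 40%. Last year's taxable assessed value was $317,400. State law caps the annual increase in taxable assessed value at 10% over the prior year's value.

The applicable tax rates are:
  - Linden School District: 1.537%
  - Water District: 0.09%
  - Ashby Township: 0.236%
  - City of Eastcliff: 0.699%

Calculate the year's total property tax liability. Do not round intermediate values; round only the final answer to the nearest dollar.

Uncapped assessed value = $1,182,060 × 0.4 = $472,824
Cap limit = $317,400 × 1.1 = $349,140
Taxable assessed value = min($472,824, $349,140) = $349,140 (cap binds)
Linden School District: $349,140 × 0.01537 = $5,366.2818
Water District: $349,140 × 0.0009 = $314.226
Ashby Township: $349,140 × 0.00236 = $823.9704
City of Eastcliff: $349,140 × 0.00699 = $2,440.4886
Total = $8,944.9668

$8,945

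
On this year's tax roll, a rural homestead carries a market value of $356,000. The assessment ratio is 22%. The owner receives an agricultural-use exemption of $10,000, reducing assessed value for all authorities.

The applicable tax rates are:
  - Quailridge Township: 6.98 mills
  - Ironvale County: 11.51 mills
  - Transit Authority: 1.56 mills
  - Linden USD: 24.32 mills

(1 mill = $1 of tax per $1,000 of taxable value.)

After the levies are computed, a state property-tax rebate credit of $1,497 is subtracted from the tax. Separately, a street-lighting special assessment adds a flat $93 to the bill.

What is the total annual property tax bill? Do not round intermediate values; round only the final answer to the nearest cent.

$1,627.36

Assessed value = $356,000 × 0.22 = $78,320
Taxable value = $78,320 − $10,000 = $68,320
Quailridge Township: $68,320 × 0.00698 = $476.8736
Ironvale County: $68,320 × 0.01151 = $786.3632
Transit Authority: $68,320 × 0.00156 = $106.5792
Linden USD: $68,320 × 0.02432 = $1,661.5424
Levies subtotal = $3,031.3584
After credit = $3,031.3584 − $1,497 = $1,534.3584
Total = $1,534.3584 + $93 = $1,627.3584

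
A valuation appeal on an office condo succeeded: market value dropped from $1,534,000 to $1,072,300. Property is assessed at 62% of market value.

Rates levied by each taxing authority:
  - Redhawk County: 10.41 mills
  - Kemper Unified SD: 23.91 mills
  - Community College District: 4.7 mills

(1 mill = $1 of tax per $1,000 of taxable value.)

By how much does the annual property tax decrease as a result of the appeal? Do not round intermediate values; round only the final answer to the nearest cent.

Old assessed value = $1,534,000 × 0.62 = $951,080
New assessed value = $1,072,300 × 0.62 = $664,826
Combined rate = 0.01041 + 0.02391 + 0.0047 = 0.03902
Old tax = $951,080 × 0.03902 = $37,111.1416
New tax = $664,826 × 0.03902 = $25,941.51052
Reduction = $37,111.1416 − $25,941.51052 = $11,169.63108

$11,169.63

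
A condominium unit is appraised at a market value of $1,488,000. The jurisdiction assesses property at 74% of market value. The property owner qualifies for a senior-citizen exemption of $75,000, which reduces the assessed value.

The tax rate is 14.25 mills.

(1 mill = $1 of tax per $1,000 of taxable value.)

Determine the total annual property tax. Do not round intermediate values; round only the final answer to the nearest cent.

Assessed value = $1,488,000 × 0.74 = $1,101,120
Taxable value = $1,101,120 − $75,000 = $1,026,120
Tax = $1,026,120 × 0.01425 = $14,622.21

$14,622.21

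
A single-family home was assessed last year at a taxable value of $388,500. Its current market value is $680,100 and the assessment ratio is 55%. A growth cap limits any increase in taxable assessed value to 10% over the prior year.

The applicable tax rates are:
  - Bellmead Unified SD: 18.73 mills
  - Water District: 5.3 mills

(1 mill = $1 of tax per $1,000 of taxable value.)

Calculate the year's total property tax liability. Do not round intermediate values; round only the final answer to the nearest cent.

$8,988.54

Uncapped assessed value = $680,100 × 0.55 = $374,055
Cap limit = $388,500 × 1.1 = $427,350
Taxable assessed value = min($374,055, $427,350) = $374,055 (cap does not bind)
Bellmead Unified SD: $374,055 × 0.01873 = $7,006.05015
Water District: $374,055 × 0.0053 = $1,982.4915
Total = $8,988.54165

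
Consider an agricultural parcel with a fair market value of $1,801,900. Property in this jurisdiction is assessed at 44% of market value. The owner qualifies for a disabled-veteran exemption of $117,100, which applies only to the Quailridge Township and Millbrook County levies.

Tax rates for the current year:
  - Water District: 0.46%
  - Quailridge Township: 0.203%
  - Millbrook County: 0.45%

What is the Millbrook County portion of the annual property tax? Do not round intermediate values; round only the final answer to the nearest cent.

$3,040.81

Assessed value = $1,801,900 × 0.44 = $792,836
Millbrook County taxable value = $792,836 − $117,100 = $675,736
Millbrook County levy = $675,736 × 0.0045 = $3,040.812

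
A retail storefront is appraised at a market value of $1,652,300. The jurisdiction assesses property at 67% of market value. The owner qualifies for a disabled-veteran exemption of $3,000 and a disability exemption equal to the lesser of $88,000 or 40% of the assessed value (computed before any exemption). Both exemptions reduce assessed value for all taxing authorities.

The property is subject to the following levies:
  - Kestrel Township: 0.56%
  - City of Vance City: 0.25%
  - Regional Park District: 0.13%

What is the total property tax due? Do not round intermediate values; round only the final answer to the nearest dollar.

Assessed value = $1,652,300 × 0.67 = $1,107,041
Disability exemption = min($88,000, 40% × $1,107,041) = min($88,000, $442,816.4) = $88,000 (dollar cap binds)
Taxable value = $1,107,041 − $3,000 − $88,000 = $1,016,041
Kestrel Township: $1,016,041 × 0.0056 = $5,689.8296
City of Vance City: $1,016,041 × 0.0025 = $2,540.1025
Regional Park District: $1,016,041 × 0.0013 = $1,320.8533
Total = $9,550.7854

$9,551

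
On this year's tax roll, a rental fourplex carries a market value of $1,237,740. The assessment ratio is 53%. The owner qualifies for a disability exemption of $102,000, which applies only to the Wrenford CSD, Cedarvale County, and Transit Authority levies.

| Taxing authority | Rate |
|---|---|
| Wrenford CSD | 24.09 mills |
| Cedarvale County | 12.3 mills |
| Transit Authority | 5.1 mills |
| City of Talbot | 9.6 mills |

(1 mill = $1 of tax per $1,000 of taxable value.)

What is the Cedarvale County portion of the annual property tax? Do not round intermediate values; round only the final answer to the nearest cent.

Assessed value = $1,237,740 × 0.53 = $656,002.2
Cedarvale County taxable value = $656,002.2 − $102,000 = $554,002.2
Cedarvale County levy = $554,002.2 × 0.0123 = $6,814.22706

$6,814.23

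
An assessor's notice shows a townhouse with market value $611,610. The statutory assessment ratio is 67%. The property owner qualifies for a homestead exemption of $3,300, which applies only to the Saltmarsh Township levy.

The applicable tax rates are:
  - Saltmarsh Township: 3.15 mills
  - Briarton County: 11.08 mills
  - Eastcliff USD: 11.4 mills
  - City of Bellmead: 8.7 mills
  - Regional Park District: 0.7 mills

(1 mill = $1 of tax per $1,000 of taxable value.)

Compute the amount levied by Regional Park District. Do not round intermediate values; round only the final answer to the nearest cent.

Assessed value = $611,610 × 0.67 = $409,778.7
Regional Park District taxable value = $409,778.7 (exemption does not apply)
Regional Park District levy = $409,778.7 × 0.0007 = $286.84509

$286.85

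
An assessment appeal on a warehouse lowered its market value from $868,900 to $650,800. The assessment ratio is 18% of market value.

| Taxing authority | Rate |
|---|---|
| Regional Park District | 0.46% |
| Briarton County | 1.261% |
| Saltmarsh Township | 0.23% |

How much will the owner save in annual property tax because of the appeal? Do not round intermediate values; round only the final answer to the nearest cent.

Old assessed value = $868,900 × 0.18 = $156,402
New assessed value = $650,800 × 0.18 = $117,144
Combined rate = 0.0046 + 0.01261 + 0.0023 = 0.01951
Old tax = $156,402 × 0.01951 = $3,051.40302
New tax = $117,144 × 0.01951 = $2,285.47944
Reduction = $3,051.40302 − $2,285.47944 = $765.92358

$765.92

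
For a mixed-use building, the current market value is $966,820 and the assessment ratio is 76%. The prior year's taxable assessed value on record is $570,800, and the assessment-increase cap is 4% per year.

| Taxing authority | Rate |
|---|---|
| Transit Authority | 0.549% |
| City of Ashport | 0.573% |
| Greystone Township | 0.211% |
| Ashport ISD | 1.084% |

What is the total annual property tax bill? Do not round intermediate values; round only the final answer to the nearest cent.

$14,348.09

Uncapped assessed value = $966,820 × 0.76 = $734,783.2
Cap limit = $570,800 × 1.04 = $593,632
Taxable assessed value = min($734,783.2, $593,632) = $593,632 (cap binds)
Transit Authority: $593,632 × 0.00549 = $3,259.03968
City of Ashport: $593,632 × 0.00573 = $3,401.51136
Greystone Township: $593,632 × 0.00211 = $1,252.56352
Ashport ISD: $593,632 × 0.01084 = $6,434.97088
Total = $14,348.08544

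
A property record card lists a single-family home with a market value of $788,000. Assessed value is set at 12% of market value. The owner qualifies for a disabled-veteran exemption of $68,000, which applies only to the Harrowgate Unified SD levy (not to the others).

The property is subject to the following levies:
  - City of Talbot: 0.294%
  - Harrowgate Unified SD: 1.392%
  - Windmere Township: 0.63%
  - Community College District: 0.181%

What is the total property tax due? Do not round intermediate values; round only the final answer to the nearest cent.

$1,414.60

Assessed value = $788,000 × 0.12 = $94,560
City of Talbot: $94,560 × 0.00294 = $278.0064
Harrowgate Unified SD: ($94,560 − $68,000) × 0.01392 = $26,560 × 0.01392 = $369.7152
Windmere Township: $94,560 × 0.0063 = $595.728
Community College District: $94,560 × 0.00181 = $171.1536
Total = $1,414.6032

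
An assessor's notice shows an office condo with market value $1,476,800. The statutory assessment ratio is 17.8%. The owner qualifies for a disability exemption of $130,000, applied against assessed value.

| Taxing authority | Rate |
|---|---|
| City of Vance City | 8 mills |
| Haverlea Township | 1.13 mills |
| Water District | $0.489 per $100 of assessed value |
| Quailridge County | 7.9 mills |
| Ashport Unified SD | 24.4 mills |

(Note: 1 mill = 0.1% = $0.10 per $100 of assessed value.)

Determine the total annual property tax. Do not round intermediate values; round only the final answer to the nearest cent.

Assessed value = $1,476,800 × 0.178 = $262,870.4
Taxable value = $262,870.4 − $130,000 = $132,870.4
City of Vance City: $132,870.4 × 0.008 = $1,062.9632
Haverlea Township: $132,870.4 × 0.00113 = $150.143552
Water District: $132,870.4 × 0.00489 = $649.736256
Quailridge County: $132,870.4 × 0.0079 = $1,049.67616
Ashport Unified SD: $132,870.4 × 0.0244 = $3,242.03776
Total = $6,154.556928

$6,154.56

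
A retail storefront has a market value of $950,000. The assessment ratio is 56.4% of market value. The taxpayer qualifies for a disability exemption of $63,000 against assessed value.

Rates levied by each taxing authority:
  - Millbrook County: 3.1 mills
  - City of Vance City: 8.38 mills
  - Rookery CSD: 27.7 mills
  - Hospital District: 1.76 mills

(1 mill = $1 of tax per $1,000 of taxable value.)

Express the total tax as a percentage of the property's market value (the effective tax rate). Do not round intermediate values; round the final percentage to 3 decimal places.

Assessed value = $950,000 × 0.564 = $535,800
Taxable value = $535,800 − $63,000 = $472,800
Millbrook County: $472,800 × 0.0031 = $1,465.68
City of Vance City: $472,800 × 0.00838 = $3,962.064
Rookery CSD: $472,800 × 0.0277 = $13,096.56
Hospital District: $472,800 × 0.00176 = $832.128
Total tax = $19,356.432
Effective rate = $19,356.432 ÷ $950,000 = 2.038% of market value

2.038%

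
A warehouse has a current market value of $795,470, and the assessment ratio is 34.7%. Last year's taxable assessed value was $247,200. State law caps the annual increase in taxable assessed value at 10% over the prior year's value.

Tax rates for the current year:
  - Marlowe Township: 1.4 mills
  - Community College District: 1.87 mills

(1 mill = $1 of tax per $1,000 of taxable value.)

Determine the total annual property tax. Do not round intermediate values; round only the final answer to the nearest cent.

Uncapped assessed value = $795,470 × 0.347 = $276,028.09
Cap limit = $247,200 × 1.1 = $271,920
Taxable assessed value = min($276,028.09, $271,920) = $271,920 (cap binds)
Marlowe Township: $271,920 × 0.0014 = $380.688
Community College District: $271,920 × 0.00187 = $508.4904
Total = $889.1784

$889.18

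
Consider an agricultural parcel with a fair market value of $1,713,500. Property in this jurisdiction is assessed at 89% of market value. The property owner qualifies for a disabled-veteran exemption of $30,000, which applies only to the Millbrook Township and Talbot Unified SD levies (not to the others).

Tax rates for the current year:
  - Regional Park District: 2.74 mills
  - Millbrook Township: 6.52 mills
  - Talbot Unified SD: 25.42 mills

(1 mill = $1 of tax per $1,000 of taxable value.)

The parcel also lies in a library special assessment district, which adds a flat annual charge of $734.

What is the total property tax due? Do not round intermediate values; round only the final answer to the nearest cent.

Assessed value = $1,713,500 × 0.89 = $1,525,015
Regional Park District: $1,525,015 × 0.00274 = $4,178.5411
Millbrook Township: ($1,525,015 − $30,000) × 0.00652 = $1,495,015 × 0.00652 = $9,747.4978
Talbot Unified SD: ($1,525,015 − $30,000) × 0.02542 = $1,495,015 × 0.02542 = $38,003.2813
Levies subtotal = $51,929.3202
Total = $51,929.3202 + $734 = $52,663.3202

$52,663.32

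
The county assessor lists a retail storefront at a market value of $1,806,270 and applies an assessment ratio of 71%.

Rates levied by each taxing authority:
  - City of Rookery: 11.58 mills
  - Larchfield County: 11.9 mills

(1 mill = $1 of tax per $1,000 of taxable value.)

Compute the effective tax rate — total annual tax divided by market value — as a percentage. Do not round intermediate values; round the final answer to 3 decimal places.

Assessed value = $1,806,270 × 0.71 = $1,282,451.7
City of Rookery: $1,282,451.7 × 0.01158 = $14,850.790686
Larchfield County: $1,282,451.7 × 0.0119 = $15,261.17523
Total tax = $30,111.965916
Effective rate = $30,111.965916 ÷ $1,806,270 = 1.667% of market value

1.667%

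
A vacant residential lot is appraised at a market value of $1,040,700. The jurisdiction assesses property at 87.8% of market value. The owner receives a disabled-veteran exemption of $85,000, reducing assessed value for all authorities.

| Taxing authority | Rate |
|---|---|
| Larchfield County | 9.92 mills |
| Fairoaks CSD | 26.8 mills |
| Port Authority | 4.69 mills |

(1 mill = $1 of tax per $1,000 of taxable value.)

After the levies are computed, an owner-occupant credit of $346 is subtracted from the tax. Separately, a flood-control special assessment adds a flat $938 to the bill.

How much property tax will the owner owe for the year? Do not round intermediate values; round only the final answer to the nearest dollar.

$34,910

Assessed value = $1,040,700 × 0.878 = $913,734.6
Taxable value = $913,734.6 − $85,000 = $828,734.6
Larchfield County: $828,734.6 × 0.00992 = $8,221.047232
Fairoaks CSD: $828,734.6 × 0.0268 = $22,210.08728
Port Authority: $828,734.6 × 0.00469 = $3,886.765274
Levies subtotal = $34,317.899786
After credit = $34,317.899786 − $346 = $33,971.899786
Total = $33,971.899786 + $938 = $34,909.899786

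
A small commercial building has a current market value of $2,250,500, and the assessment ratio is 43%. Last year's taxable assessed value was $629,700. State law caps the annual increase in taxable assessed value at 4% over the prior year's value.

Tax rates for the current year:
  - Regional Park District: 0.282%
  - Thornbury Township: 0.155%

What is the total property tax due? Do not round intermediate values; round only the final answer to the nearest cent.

$2,861.86

Uncapped assessed value = $2,250,500 × 0.43 = $967,715
Cap limit = $629,700 × 1.04 = $654,888
Taxable assessed value = min($967,715, $654,888) = $654,888 (cap binds)
Regional Park District: $654,888 × 0.00282 = $1,846.78416
Thornbury Township: $654,888 × 0.00155 = $1,015.0764
Total = $2,861.86056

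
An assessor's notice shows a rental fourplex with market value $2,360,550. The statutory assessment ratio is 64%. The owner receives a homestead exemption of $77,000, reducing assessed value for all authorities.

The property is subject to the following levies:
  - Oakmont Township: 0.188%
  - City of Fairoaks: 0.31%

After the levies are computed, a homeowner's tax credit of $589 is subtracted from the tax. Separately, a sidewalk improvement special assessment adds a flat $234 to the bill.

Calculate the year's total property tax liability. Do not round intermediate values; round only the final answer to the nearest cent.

$6,785.08

Assessed value = $2,360,550 × 0.64 = $1,510,752
Taxable value = $1,510,752 − $77,000 = $1,433,752
Oakmont Township: $1,433,752 × 0.00188 = $2,695.45376
City of Fairoaks: $1,433,752 × 0.0031 = $4,444.6312
Levies subtotal = $7,140.08496
After credit = $7,140.08496 − $589 = $6,551.08496
Total = $6,551.08496 + $234 = $6,785.08496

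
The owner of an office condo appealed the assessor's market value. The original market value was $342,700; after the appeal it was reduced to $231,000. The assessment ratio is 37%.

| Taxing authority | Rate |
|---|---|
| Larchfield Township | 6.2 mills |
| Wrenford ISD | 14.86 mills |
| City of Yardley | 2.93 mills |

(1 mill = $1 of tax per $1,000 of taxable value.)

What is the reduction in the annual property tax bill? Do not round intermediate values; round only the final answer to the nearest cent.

Old assessed value = $342,700 × 0.37 = $126,799
New assessed value = $231,000 × 0.37 = $85,470
Combined rate = 0.0062 + 0.01486 + 0.00293 = 0.02399
Old tax = $126,799 × 0.02399 = $3,041.90801
New tax = $85,470 × 0.02399 = $2,050.4253
Reduction = $3,041.90801 − $2,050.4253 = $991.48271

$991.48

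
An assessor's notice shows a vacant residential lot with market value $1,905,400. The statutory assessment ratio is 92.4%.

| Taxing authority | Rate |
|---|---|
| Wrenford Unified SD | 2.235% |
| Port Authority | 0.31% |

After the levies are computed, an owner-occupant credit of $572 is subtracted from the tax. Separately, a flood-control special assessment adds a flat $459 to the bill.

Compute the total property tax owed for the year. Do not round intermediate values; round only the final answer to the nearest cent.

Assessed value = $1,905,400 × 0.924 = $1,760,589.6
Wrenford Unified SD: $1,760,589.6 × 0.02235 = $39,349.17756
Port Authority: $1,760,589.6 × 0.0031 = $5,457.82776
Levies subtotal = $44,807.00532
After credit = $44,807.00532 − $572 = $44,235.00532
Total = $44,235.00532 + $459 = $44,694.00532

$44,694.01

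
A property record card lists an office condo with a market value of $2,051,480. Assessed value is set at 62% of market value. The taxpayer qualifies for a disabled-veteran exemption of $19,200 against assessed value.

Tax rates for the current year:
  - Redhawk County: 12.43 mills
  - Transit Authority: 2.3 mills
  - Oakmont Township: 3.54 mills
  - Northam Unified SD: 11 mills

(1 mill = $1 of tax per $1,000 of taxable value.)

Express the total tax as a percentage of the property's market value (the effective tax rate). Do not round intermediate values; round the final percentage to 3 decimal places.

Assessed value = $2,051,480 × 0.62 = $1,271,917.6
Taxable value = $1,271,917.6 − $19,200 = $1,252,717.6
Redhawk County: $1,252,717.6 × 0.01243 = $15,571.279768
Transit Authority: $1,252,717.6 × 0.0023 = $2,881.25048
Oakmont Township: $1,252,717.6 × 0.00354 = $4,434.620304
Northam Unified SD: $1,252,717.6 × 0.011 = $13,779.8936
Total tax = $36,667.044152
Effective rate = $36,667.044152 ÷ $2,051,480 = 1.787% of market value

1.787%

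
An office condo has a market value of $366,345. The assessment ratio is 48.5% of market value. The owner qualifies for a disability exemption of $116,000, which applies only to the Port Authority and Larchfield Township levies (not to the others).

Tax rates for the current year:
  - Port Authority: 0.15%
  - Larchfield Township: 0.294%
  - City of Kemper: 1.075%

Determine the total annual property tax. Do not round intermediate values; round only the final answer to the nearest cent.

Assessed value = $366,345 × 0.485 = $177,677.325
Port Authority: ($177,677.325 − $116,000) × 0.0015 = $61,677.325 × 0.0015 = $92.5159875
Larchfield Township: ($177,677.325 − $116,000) × 0.00294 = $61,677.325 × 0.00294 = $181.3313355
City of Kemper: $177,677.325 × 0.01075 = $1,910.03124375
Total = $2,183.87856675

$2,183.88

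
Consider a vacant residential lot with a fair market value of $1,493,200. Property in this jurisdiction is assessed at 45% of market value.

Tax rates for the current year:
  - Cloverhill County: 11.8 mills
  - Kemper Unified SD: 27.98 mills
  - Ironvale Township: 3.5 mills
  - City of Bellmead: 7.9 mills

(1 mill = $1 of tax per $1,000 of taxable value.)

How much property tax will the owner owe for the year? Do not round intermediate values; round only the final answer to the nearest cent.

$34,389.89

Assessed value = $1,493,200 × 0.45 = $671,940
Cloverhill County: $671,940 × 0.0118 = $7,928.892
Kemper Unified SD: $671,940 × 0.02798 = $18,800.8812
Ironvale Township: $671,940 × 0.0035 = $2,351.79
City of Bellmead: $671,940 × 0.0079 = $5,308.326
Total = $7,928.892 + $18,800.8812 + $2,351.79 + $5,308.326 = $34,389.8892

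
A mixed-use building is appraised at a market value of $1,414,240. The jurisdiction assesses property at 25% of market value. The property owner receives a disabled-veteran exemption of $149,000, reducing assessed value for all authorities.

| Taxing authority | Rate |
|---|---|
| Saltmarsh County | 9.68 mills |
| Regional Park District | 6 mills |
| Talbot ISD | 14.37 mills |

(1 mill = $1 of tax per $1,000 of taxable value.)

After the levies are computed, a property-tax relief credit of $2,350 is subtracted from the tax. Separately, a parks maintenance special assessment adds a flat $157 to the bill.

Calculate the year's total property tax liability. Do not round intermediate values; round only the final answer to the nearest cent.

Assessed value = $1,414,240 × 0.25 = $353,560
Taxable value = $353,560 − $149,000 = $204,560
Saltmarsh County: $204,560 × 0.00968 = $1,980.1408
Regional Park District: $204,560 × 0.006 = $1,227.36
Talbot ISD: $204,560 × 0.01437 = $2,939.5272
Levies subtotal = $6,147.028
After credit = $6,147.028 − $2,350 = $3,797.028
Total = $3,797.028 + $157 = $3,954.028

$3,954.03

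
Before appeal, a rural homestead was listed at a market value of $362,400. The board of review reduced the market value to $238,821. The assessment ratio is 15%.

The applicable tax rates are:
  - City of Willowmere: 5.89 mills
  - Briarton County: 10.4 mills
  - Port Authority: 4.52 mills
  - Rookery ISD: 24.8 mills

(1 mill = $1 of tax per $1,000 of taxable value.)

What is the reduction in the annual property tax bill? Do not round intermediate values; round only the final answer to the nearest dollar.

$845

Old assessed value = $362,400 × 0.15 = $54,360
New assessed value = $238,821 × 0.15 = $35,823.15
Combined rate = 0.00589 + 0.0104 + 0.00452 + 0.0248 = 0.04561
Old tax = $54,360 × 0.04561 = $2,479.3596
New tax = $35,823.15 × 0.04561 = $1,633.8938715
Reduction = $2,479.3596 − $1,633.8938715 = $845.4657285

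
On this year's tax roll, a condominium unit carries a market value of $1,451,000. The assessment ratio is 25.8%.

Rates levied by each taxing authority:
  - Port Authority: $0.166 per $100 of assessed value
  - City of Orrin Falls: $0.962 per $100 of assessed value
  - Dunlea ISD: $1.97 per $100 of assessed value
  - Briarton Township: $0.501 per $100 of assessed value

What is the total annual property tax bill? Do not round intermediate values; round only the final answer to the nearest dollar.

$13,473

Assessed value = $1,451,000 × 0.258 = $374,358
Port Authority: $374,358 × 0.00166 = $621.43428
City of Orrin Falls: $374,358 × 0.00962 = $3,601.32396
Dunlea ISD: $374,358 × 0.0197 = $7,374.8526
Briarton Township: $374,358 × 0.00501 = $1,875.53358
Total = $621.43428 + $3,601.32396 + $7,374.8526 + $1,875.53358 = $13,473.14442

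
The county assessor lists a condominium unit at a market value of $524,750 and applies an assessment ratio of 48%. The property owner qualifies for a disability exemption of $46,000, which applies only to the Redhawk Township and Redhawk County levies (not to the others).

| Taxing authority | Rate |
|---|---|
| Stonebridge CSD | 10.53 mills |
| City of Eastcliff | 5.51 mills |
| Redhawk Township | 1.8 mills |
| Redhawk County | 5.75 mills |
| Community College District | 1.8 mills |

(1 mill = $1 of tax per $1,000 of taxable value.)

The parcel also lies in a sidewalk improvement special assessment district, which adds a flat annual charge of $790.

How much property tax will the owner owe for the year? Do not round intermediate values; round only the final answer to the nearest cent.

$6,837.93

Assessed value = $524,750 × 0.48 = $251,880
Stonebridge CSD: $251,880 × 0.01053 = $2,652.2964
City of Eastcliff: $251,880 × 0.00551 = $1,387.8588
Redhawk Township: ($251,880 − $46,000) × 0.0018 = $205,880 × 0.0018 = $370.584
Redhawk County: ($251,880 − $46,000) × 0.00575 = $205,880 × 0.00575 = $1,183.81
Community College District: $251,880 × 0.0018 = $453.384
Levies subtotal = $6,047.9332
Total = $6,047.9332 + $790 = $6,837.9332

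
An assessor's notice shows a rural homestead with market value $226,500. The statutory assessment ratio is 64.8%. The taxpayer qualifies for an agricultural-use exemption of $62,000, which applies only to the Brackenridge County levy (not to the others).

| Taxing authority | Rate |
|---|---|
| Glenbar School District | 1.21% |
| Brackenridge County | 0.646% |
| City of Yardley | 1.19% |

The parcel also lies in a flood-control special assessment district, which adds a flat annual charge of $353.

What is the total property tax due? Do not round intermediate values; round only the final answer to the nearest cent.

Assessed value = $226,500 × 0.648 = $146,772
Glenbar School District: $146,772 × 0.0121 = $1,775.9412
Brackenridge County: ($146,772 − $62,000) × 0.00646 = $84,772 × 0.00646 = $547.62712
City of Yardley: $146,772 × 0.0119 = $1,746.5868
Levies subtotal = $4,070.15512
Total = $4,070.15512 + $353 = $4,423.15512

$4,423.16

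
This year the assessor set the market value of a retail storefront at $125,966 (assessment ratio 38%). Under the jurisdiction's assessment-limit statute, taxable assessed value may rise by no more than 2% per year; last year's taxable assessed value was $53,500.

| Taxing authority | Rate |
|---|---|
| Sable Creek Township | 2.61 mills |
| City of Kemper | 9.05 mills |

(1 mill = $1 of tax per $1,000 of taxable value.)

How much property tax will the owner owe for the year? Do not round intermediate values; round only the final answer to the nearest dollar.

$558

Uncapped assessed value = $125,966 × 0.38 = $47,867.08
Cap limit = $53,500 × 1.02 = $54,570
Taxable assessed value = min($47,867.08, $54,570) = $47,867.08 (cap does not bind)
Sable Creek Township: $47,867.08 × 0.00261 = $124.9330788
City of Kemper: $47,867.08 × 0.00905 = $433.197074
Total = $558.1301528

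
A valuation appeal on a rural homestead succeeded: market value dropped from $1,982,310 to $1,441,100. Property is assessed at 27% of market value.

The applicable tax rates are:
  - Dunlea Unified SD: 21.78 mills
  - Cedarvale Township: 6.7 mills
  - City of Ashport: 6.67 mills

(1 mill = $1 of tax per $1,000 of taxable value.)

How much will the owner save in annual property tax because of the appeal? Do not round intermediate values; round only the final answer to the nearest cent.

Old assessed value = $1,982,310 × 0.27 = $535,223.7
New assessed value = $1,441,100 × 0.27 = $389,097
Combined rate = 0.02178 + 0.0067 + 0.00667 = 0.03515
Old tax = $535,223.7 × 0.03515 = $18,813.113055
New tax = $389,097 × 0.03515 = $13,676.75955
Reduction = $18,813.113055 − $13,676.75955 = $5,136.353505

$5,136.35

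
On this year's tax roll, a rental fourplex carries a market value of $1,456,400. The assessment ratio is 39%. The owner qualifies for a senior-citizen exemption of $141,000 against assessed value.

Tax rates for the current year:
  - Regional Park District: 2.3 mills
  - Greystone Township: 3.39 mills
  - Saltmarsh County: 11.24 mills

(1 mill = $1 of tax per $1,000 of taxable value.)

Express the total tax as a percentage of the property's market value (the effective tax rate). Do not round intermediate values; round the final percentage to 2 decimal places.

0.50%

Assessed value = $1,456,400 × 0.39 = $567,996
Taxable value = $567,996 − $141,000 = $426,996
Regional Park District: $426,996 × 0.0023 = $982.0908
Greystone Township: $426,996 × 0.00339 = $1,447.51644
Saltmarsh County: $426,996 × 0.01124 = $4,799.43504
Total tax = $7,229.04228
Effective rate = $7,229.04228 ÷ $1,456,400 = 0.50% of market value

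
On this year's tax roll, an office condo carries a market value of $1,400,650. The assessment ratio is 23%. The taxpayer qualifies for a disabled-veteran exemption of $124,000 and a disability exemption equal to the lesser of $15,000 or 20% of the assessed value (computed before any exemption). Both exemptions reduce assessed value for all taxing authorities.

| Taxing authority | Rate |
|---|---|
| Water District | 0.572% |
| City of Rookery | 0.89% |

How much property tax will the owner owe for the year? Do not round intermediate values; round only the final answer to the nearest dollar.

Assessed value = $1,400,650 × 0.23 = $322,149.5
Disability exemption = min($15,000, 20% × $322,149.5) = min($15,000, $64,429.9) = $15,000 (dollar cap binds)
Taxable value = $322,149.5 − $124,000 − $15,000 = $183,149.5
Water District: $183,149.5 × 0.00572 = $1,047.61514
City of Rookery: $183,149.5 × 0.0089 = $1,630.03055
Total = $2,677.64569

$2,678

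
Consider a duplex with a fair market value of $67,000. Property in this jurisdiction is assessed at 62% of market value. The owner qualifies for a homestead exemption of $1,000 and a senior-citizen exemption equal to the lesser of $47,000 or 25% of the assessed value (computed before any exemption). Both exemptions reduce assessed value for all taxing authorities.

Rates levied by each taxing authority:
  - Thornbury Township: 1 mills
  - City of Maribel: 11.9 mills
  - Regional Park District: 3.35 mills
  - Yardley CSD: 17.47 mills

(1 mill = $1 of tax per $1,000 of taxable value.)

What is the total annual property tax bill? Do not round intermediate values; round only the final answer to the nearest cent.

Assessed value = $67,000 × 0.62 = $41,540
Senior-citizen exemption = min($47,000, 25% × $41,540) = min($47,000, $10,385) = $10,385 (percentage binds)
Taxable value = $41,540 − $1,000 − $10,385 = $30,155
Thornbury Township: $30,155 × 0.001 = $30.155
City of Maribel: $30,155 × 0.0119 = $358.8445
Regional Park District: $30,155 × 0.00335 = $101.01925
Yardley CSD: $30,155 × 0.01747 = $526.80785
Total = $1,016.8266

$1,016.83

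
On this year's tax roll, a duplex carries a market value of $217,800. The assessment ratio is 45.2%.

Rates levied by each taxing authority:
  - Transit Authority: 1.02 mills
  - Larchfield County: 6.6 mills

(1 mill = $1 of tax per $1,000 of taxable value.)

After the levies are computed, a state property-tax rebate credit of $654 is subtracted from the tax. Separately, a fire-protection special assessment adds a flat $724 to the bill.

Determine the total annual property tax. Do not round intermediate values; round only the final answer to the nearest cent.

$820.16

Assessed value = $217,800 × 0.452 = $98,445.6
Transit Authority: $98,445.6 × 0.00102 = $100.414512
Larchfield County: $98,445.6 × 0.0066 = $649.74096
Levies subtotal = $750.155472
After credit = $750.155472 − $654 = $96.155472
Total = $96.155472 + $724 = $820.155472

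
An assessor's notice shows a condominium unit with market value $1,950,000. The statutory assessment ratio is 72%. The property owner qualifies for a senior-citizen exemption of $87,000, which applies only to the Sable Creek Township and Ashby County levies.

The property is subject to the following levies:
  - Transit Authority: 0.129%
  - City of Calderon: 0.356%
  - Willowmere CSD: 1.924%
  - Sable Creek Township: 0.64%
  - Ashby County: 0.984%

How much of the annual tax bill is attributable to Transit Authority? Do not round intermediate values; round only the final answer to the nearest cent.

Assessed value = $1,950,000 × 0.72 = $1,404,000
Transit Authority taxable value = $1,404,000 (exemption does not apply)
Transit Authority levy = $1,404,000 × 0.00129 = $1,811.16

$1,811.16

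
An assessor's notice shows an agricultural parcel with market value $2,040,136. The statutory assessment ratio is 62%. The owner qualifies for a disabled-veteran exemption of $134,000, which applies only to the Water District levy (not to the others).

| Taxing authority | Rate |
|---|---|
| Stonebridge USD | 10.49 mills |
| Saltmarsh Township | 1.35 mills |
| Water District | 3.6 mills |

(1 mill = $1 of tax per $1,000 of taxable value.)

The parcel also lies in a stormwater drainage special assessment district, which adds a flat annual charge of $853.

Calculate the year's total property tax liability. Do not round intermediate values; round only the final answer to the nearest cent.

$19,900.41

Assessed value = $2,040,136 × 0.62 = $1,264,884.32
Stonebridge USD: $1,264,884.32 × 0.01049 = $13,268.6365168
Saltmarsh Township: $1,264,884.32 × 0.00135 = $1,707.593832
Water District: ($1,264,884.32 − $134,000) × 0.0036 = $1,130,884.32 × 0.0036 = $4,071.183552
Levies subtotal = $19,047.4139008
Total = $19,047.4139008 + $853 = $19,900.4139008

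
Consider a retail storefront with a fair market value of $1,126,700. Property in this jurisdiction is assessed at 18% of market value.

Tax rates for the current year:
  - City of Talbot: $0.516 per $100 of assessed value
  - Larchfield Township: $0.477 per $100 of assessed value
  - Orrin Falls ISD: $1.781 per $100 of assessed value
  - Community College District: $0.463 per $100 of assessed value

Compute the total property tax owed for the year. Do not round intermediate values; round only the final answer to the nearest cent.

$6,564.83

Assessed value = $1,126,700 × 0.18 = $202,806
City of Talbot: $202,806 × 0.00516 = $1,046.47896
Larchfield Township: $202,806 × 0.00477 = $967.38462
Orrin Falls ISD: $202,806 × 0.01781 = $3,611.97486
Community College District: $202,806 × 0.00463 = $938.99178
Total = $1,046.47896 + $967.38462 + $3,611.97486 + $938.99178 = $6,564.83022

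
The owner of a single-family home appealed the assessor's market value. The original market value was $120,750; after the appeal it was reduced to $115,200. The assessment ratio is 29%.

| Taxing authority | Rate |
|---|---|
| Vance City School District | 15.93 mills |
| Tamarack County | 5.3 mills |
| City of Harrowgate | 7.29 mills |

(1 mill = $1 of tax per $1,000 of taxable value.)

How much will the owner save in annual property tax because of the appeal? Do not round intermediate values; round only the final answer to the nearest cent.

$45.90

Old assessed value = $120,750 × 0.29 = $35,017.5
New assessed value = $115,200 × 0.29 = $33,408
Combined rate = 0.01593 + 0.0053 + 0.00729 = 0.02852
Old tax = $35,017.5 × 0.02852 = $998.6991
New tax = $33,408 × 0.02852 = $952.79616
Reduction = $998.6991 − $952.79616 = $45.90294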